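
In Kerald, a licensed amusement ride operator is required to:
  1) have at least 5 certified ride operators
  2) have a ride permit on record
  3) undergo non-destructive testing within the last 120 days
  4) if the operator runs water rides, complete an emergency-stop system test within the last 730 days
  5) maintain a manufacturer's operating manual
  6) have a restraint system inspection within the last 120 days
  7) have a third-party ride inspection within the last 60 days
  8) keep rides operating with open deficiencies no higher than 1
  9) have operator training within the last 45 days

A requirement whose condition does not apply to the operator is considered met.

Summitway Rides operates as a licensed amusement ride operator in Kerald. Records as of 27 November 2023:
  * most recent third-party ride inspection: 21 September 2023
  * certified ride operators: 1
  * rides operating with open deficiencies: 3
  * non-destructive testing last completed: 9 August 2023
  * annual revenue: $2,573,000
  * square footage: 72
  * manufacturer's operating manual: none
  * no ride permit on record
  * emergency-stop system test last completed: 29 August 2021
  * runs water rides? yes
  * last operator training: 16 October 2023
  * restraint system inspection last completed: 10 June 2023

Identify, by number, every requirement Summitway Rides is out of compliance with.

1. certified ride operators 1 < 5 → not met
2. ride permit absent → not met
3. non-destructive testing 110 days ago vs limit 120 → met
4. condition 'runs water rides' holds; emergency-stop system test 820 days ago vs limit 730 → not met
5. manufacturer's operating manual absent → not met
6. restraint system inspection 170 days ago vs limit 120 → not met
7. third-party ride inspection 67 days ago vs limit 60 → not met
8. rides operating with open deficiencies 3 > 1 → not met
9. operator training 42 days ago vs limit 45 → met
Not met: 1, 2, 4, 5, 6, 7, 8

1, 2, 4, 5, 6, 7, 8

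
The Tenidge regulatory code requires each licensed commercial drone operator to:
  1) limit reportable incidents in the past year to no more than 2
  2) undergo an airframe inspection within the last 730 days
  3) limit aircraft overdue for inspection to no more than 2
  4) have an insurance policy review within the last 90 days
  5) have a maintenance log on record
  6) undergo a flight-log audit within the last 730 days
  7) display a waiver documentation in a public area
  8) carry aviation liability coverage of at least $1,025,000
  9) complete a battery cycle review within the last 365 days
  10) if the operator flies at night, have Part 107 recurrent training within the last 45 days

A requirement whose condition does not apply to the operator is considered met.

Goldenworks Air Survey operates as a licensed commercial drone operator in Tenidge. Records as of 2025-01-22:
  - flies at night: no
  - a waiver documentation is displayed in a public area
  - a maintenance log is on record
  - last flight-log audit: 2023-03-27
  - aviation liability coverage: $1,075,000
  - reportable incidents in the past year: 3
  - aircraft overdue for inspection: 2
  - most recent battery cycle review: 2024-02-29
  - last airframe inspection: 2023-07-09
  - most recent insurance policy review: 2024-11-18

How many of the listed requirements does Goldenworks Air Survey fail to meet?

1

1. reportable incidents in the past year 3 > 2 → not met
2. airframe inspection 563 days ago vs limit 730 → met
3. aircraft overdue for inspection 2 ≤ 2 → met
4. insurance policy review 65 days ago vs limit 90 → met
5. maintenance log present → met
6. flight-log audit 667 days ago vs limit 730 → met
7. waiver documentation present → met
8. aviation liability coverage $1,075,000 ≥ $1,025,000 → met
9. battery cycle review 328 days ago vs limit 365 → met
10. condition 'flies at night' does not hold → requirement n/a → met
Not met: 1 of 10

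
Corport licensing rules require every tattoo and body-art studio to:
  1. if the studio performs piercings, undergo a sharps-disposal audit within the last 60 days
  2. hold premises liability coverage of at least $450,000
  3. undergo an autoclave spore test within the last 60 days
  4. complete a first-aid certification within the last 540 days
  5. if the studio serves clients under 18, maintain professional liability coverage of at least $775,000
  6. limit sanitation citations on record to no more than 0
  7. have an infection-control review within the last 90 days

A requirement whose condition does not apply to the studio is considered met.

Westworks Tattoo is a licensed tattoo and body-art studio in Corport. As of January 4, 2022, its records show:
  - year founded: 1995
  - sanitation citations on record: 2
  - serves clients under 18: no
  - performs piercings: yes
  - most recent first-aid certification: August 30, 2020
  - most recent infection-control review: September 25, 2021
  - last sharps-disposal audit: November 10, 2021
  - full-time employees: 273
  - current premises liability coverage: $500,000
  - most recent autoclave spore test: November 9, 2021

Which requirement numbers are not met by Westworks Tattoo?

6, 7

1. condition 'performs piercings' holds; sharps-disposal audit 55 days ago vs limit 60 → met
2. premises liability coverage $500,000 ≥ $450,000 → met
3. autoclave spore test 56 days ago vs limit 60 → met
4. first-aid certification 492 days ago vs limit 540 → met
5. condition 'serves clients under 18' does not hold → requirement n/a → met
6. sanitation citations on record 2 > 0 → not met
7. infection-control review 101 days ago vs limit 90 → not met
Not met: 6, 7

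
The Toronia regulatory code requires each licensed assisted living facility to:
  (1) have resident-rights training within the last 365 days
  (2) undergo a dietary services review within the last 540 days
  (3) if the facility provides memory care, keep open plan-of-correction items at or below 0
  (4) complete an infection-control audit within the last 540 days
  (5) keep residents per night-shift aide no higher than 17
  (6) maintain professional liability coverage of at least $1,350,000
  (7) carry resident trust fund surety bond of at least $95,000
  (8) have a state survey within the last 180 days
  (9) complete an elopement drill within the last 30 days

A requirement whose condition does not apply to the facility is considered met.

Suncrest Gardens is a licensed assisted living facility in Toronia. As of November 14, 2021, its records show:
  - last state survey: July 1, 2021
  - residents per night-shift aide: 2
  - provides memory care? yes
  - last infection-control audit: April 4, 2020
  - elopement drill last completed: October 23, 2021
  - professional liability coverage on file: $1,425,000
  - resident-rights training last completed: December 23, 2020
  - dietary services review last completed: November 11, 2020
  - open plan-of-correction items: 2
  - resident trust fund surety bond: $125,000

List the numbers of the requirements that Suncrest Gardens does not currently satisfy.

3, 4

1. resident-rights training 326 days ago vs limit 365 → met
2. dietary services review 368 days ago vs limit 540 → met
3. condition 'provides memory care' holds; open plan-of-correction items 2 > 0 → not met
4. infection-control audit 589 days ago vs limit 540 → not met
5. residents per night-shift aide 2 ≤ 17 → met
6. professional liability coverage $1,425,000 ≥ $1,350,000 → met
7. resident trust fund surety bond $125,000 ≥ $95,000 → met
8. state survey 136 days ago vs limit 180 → met
9. elopement drill 22 days ago vs limit 30 → met
Not met: 3, 4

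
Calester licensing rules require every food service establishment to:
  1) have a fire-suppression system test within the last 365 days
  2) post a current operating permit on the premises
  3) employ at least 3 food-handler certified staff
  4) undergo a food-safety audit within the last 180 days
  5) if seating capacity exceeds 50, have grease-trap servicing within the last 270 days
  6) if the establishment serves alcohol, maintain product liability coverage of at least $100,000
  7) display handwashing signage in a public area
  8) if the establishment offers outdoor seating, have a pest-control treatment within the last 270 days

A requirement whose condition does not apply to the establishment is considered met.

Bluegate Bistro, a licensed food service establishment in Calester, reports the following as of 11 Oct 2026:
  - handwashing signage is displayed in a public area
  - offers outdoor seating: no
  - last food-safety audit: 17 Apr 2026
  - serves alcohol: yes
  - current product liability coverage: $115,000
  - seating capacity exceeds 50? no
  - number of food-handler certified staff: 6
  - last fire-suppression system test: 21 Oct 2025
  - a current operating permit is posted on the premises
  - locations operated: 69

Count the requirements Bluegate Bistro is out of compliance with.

0

1. fire-suppression system test 355 days ago vs limit 365 → met
2. current operating permit present → met
3. food-handler certified staff 6 ≥ 3 → met
4. food-safety audit 177 days ago vs limit 180 → met
5. condition 'seating capacity exceeds 50' does not hold → requirement n/a → met
6. condition 'serves alcohol' holds; product liability coverage $115,000 ≥ $100,000 → met
7. handwashing signage present → met
8. condition 'offers outdoor seating' does not hold → requirement n/a → met
Not met: 0 of 8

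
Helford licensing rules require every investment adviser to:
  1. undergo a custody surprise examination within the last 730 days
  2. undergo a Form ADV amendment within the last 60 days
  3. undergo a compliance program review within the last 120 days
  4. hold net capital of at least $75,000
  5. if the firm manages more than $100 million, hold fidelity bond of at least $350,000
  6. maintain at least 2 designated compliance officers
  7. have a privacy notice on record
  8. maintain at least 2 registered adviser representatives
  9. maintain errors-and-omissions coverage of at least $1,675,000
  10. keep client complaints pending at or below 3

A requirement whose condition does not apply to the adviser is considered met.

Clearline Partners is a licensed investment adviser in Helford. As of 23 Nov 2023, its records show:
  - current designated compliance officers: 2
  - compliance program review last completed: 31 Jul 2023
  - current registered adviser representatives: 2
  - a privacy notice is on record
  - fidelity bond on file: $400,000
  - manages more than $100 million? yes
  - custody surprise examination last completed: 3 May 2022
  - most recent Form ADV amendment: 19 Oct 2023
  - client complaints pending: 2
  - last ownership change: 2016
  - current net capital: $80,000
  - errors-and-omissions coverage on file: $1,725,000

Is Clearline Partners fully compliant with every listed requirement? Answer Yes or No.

1. custody surprise examination 569 days ago vs limit 730 → met
2. Form ADV amendment 35 days ago vs limit 60 → met
3. compliance program review 115 days ago vs limit 120 → met
4. net capital $80,000 ≥ $75,000 → met
5. condition 'manages more than $100 million' holds; fidelity bond $400,000 ≥ $350,000 → met
6. designated compliance officers 2 ≥ 2 → met
7. privacy notice present → met
8. registered adviser representatives 2 ≥ 2 → met
9. errors-and-omissions coverage $1,725,000 ≥ $1,675,000 → met
10. client complaints pending 2 ≤ 3 → met
All met.

Yes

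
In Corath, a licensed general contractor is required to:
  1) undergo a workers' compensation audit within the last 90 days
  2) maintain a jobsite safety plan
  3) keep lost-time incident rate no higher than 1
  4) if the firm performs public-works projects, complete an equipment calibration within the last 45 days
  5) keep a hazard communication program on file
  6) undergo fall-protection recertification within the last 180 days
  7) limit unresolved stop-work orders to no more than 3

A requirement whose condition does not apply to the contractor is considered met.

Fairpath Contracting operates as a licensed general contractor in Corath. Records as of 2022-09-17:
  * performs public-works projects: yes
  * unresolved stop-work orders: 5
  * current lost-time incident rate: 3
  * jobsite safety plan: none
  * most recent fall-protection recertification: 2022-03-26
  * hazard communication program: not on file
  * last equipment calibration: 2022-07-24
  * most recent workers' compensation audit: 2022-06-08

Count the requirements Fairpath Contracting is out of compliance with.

6

1. workers' compensation audit 101 days ago vs limit 90 → not met
2. jobsite safety plan absent → not met
3. lost-time incident rate 3 > 1 → not met
4. condition 'performs public-works projects' holds; equipment calibration 55 days ago vs limit 45 → not met
5. hazard communication program absent → not met
6. fall-protection recertification 175 days ago vs limit 180 → met
7. unresolved stop-work orders 5 > 3 → not met
Not met: 6 of 7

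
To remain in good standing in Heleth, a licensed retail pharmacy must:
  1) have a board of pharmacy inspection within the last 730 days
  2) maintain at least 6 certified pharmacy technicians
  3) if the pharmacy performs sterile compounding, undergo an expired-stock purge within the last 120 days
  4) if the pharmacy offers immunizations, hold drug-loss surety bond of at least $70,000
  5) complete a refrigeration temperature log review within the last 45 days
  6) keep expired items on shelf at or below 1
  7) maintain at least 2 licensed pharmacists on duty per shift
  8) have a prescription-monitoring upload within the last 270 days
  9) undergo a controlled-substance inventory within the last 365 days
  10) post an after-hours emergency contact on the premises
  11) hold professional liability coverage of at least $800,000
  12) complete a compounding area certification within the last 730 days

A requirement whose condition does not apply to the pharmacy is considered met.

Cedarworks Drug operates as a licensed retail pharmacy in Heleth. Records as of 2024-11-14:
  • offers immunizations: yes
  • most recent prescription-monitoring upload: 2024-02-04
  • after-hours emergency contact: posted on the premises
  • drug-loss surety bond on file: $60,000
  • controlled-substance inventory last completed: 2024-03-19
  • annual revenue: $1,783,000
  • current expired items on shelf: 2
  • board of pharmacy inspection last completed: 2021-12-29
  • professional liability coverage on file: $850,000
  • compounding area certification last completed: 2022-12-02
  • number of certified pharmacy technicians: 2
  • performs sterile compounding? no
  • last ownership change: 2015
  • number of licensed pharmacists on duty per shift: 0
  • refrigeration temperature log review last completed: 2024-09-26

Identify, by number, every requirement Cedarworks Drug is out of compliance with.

1, 2, 4, 5, 6, 7, 8

1. board of pharmacy inspection 1051 days ago vs limit 730 → not met
2. certified pharmacy technicians 2 < 6 → not met
3. condition 'performs sterile compounding' does not hold → requirement n/a → met
4. condition 'offers immunizations' holds; drug-loss surety bond $60,000 < $70,000 → not met
5. refrigeration temperature log review 49 days ago vs limit 45 → not met
6. expired items on shelf 2 > 1 → not met
7. licensed pharmacists on duty per shift 0 < 2 → not met
8. prescription-monitoring upload 284 days ago vs limit 270 → not met
9. controlled-substance inventory 240 days ago vs limit 365 → met
10. after-hours emergency contact present → met
11. professional liability coverage $850,000 ≥ $800,000 → met
12. compounding area certification 713 days ago vs limit 730 → met
Not met: 1, 2, 4, 5, 6, 7, 8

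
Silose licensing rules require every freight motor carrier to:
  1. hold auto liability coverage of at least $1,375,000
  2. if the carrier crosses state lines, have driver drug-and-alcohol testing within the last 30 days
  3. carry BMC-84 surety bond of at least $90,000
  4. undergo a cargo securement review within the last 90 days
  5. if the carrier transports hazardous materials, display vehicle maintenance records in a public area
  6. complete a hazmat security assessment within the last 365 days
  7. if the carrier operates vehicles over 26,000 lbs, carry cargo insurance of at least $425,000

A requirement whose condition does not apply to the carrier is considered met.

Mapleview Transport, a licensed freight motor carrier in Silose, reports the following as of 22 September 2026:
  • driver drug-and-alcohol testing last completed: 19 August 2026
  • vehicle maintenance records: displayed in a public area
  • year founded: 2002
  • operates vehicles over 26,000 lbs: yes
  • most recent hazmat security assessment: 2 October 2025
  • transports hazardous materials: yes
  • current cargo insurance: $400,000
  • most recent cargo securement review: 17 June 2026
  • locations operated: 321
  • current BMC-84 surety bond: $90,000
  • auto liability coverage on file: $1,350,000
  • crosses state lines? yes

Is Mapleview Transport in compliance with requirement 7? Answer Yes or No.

7. condition 'operates vehicles over 26,000 lbs' holds; cargo insurance $400,000 < $425,000 → not met

No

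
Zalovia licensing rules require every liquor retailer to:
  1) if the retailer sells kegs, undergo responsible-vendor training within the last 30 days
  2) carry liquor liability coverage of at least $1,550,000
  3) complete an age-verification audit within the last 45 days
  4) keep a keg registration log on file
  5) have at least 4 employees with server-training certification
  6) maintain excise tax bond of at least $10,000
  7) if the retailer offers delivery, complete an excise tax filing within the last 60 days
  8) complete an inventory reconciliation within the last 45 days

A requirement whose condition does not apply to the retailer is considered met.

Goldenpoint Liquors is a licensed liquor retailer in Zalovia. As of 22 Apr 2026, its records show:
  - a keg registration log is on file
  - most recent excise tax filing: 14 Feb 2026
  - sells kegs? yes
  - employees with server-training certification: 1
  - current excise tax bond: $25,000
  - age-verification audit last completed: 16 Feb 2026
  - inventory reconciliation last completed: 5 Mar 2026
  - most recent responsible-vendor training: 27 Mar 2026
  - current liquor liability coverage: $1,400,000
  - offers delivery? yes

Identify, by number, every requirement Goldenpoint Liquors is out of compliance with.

1. condition 'sells kegs' holds; responsible-vendor training 26 days ago vs limit 30 → met
2. liquor liability coverage $1,400,000 < $1,550,000 → not met
3. age-verification audit 65 days ago vs limit 45 → not met
4. keg registration log present → met
5. employees with server-training certification 1 < 4 → not met
6. excise tax bond $25,000 ≥ $10,000 → met
7. condition 'offers delivery' holds; excise tax filing 67 days ago vs limit 60 → not met
8. inventory reconciliation 48 days ago vs limit 45 → not met
Not met: 2, 3, 5, 7, 8

2, 3, 5, 7, 8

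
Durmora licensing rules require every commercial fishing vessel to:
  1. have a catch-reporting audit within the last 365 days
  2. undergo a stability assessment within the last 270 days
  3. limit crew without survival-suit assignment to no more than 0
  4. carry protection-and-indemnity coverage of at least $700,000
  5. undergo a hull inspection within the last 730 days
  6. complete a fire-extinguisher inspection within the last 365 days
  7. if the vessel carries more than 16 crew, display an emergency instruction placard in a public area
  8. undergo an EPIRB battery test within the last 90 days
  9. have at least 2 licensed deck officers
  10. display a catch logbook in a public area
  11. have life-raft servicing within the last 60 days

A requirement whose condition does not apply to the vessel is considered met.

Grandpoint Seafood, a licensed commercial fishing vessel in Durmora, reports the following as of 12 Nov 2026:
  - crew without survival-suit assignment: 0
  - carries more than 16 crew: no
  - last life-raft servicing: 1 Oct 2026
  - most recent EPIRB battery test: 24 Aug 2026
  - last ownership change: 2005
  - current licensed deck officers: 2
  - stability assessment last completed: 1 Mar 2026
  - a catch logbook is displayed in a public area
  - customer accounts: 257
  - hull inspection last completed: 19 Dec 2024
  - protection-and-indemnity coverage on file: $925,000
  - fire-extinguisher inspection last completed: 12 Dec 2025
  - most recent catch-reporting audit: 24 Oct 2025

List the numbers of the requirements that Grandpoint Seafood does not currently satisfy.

1. catch-reporting audit 384 days ago vs limit 365 → not met
2. stability assessment 256 days ago vs limit 270 → met
3. crew without survival-suit assignment 0 ≤ 0 → met
4. protection-and-indemnity coverage $925,000 ≥ $700,000 → met
5. hull inspection 693 days ago vs limit 730 → met
6. fire-extinguisher inspection 335 days ago vs limit 365 → met
7. condition 'carries more than 16 crew' does not hold → requirement n/a → met
8. EPIRB battery test 80 days ago vs limit 90 → met
9. licensed deck officers 2 ≥ 2 → met
10. catch logbook present → met
11. life-raft servicing 42 days ago vs limit 60 → met
Not met: 1

1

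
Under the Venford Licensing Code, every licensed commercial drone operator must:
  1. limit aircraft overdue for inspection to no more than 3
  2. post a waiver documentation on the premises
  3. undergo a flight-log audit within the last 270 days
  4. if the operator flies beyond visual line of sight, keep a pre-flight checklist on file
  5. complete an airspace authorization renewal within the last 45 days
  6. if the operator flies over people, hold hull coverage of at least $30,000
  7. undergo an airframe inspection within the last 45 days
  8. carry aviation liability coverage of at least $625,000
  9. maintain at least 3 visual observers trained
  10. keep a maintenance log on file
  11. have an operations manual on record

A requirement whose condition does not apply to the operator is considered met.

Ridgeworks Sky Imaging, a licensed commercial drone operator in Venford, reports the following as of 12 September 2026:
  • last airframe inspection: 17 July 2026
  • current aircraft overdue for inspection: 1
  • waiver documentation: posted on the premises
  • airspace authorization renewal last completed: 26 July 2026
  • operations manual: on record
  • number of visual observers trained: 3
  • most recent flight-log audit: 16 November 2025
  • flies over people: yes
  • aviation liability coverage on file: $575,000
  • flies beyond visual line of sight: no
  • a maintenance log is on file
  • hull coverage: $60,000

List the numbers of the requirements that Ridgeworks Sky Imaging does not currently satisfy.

1. aircraft overdue for inspection 1 ≤ 3 → met
2. waiver documentation present → met
3. flight-log audit 300 days ago vs limit 270 → not met
4. condition 'flies beyond visual line of sight' does not hold → requirement n/a → met
5. airspace authorization renewal 48 days ago vs limit 45 → not met
6. condition 'flies over people' holds; hull coverage $60,000 ≥ $30,000 → met
7. airframe inspection 57 days ago vs limit 45 → not met
8. aviation liability coverage $575,000 < $625,000 → not met
9. visual observers trained 3 ≥ 3 → met
10. maintenance log present → met
11. operations manual present → met
Not met: 3, 5, 7, 8

3, 5, 7, 8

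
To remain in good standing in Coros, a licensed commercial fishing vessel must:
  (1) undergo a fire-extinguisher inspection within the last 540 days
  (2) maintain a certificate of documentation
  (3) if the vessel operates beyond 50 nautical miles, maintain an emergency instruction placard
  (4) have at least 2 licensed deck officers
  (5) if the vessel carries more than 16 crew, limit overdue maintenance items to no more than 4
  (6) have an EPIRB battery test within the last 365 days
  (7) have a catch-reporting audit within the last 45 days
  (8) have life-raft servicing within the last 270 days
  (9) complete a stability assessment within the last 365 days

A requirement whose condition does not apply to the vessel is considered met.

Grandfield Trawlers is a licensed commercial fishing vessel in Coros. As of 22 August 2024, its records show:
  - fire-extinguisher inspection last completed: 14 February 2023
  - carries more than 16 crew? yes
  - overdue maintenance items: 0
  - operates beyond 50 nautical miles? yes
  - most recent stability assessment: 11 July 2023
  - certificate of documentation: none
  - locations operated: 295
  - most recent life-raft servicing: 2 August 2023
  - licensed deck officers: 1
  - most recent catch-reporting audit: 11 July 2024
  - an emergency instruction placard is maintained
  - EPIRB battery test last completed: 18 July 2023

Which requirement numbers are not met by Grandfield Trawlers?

1. fire-extinguisher inspection 555 days ago vs limit 540 → not met
2. certificate of documentation absent → not met
3. condition 'operates beyond 50 nautical miles' holds; emergency instruction placard present → met
4. licensed deck officers 1 < 2 → not met
5. condition 'carries more than 16 crew' holds; overdue maintenance items 0 ≤ 4 → met
6. EPIRB battery test 401 days ago vs limit 365 → not met
7. catch-reporting audit 42 days ago vs limit 45 → met
8. life-raft servicing 386 days ago vs limit 270 → not met
9. stability assessment 408 days ago vs limit 365 → not met
Not met: 1, 2, 4, 6, 8, 9

1, 2, 4, 6, 8, 9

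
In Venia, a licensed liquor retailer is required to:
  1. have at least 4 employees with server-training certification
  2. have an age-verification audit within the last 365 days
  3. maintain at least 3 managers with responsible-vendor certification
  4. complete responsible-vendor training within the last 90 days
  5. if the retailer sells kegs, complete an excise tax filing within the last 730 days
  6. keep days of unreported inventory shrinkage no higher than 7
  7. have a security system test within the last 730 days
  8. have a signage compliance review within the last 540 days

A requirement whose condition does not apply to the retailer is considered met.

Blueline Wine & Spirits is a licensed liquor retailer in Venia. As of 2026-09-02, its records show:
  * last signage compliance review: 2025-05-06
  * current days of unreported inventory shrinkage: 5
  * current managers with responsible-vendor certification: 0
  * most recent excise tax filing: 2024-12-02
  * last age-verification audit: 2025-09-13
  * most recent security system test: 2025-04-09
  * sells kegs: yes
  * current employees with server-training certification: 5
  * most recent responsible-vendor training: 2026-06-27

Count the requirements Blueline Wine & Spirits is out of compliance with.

1

1. employees with server-training certification 5 ≥ 4 → met
2. age-verification audit 354 days ago vs limit 365 → met
3. managers with responsible-vendor certification 0 < 3 → not met
4. responsible-vendor training 67 days ago vs limit 90 → met
5. condition 'sells kegs' holds; excise tax filing 639 days ago vs limit 730 → met
6. days of unreported inventory shrinkage 5 ≤ 7 → met
7. security system test 511 days ago vs limit 730 → met
8. signage compliance review 484 days ago vs limit 540 → met
Not met: 1 of 8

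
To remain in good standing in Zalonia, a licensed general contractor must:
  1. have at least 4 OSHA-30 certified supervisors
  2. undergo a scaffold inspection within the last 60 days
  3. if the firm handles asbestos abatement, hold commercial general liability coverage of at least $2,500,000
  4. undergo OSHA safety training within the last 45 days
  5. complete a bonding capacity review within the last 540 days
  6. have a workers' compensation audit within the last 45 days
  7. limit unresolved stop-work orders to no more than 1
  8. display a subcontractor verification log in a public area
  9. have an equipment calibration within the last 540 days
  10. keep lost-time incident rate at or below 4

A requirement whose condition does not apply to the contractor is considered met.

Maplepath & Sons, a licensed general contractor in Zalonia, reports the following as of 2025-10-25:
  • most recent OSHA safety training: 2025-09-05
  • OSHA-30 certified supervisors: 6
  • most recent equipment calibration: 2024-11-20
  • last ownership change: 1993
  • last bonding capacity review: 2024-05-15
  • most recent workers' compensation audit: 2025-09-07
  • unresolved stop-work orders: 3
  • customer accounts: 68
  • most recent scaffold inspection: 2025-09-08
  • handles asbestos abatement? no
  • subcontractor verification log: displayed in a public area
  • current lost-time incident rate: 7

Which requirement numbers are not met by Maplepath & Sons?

1. OSHA-30 certified supervisors 6 ≥ 4 → met
2. scaffold inspection 47 days ago vs limit 60 → met
3. condition 'handles asbestos abatement' does not hold → requirement n/a → met
4. OSHA safety training 50 days ago vs limit 45 → not met
5. bonding capacity review 528 days ago vs limit 540 → met
6. workers' compensation audit 48 days ago vs limit 45 → not met
7. unresolved stop-work orders 3 > 1 → not met
8. subcontractor verification log present → met
9. equipment calibration 339 days ago vs limit 540 → met
10. lost-time incident rate 7 > 4 → not met
Not met: 4, 6, 7, 10

4, 6, 7, 10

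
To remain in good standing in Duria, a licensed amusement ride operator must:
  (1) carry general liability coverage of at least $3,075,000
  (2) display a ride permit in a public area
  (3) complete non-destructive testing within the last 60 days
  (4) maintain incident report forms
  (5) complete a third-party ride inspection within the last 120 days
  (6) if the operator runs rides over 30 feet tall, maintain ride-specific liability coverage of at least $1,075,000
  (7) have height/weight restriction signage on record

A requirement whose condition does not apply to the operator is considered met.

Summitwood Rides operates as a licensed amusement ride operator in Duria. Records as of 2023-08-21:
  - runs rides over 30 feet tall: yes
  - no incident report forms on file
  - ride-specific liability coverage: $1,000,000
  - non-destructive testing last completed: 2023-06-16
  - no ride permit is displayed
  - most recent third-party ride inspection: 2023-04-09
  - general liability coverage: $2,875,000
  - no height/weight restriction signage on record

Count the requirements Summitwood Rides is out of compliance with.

7

1. general liability coverage $2,875,000 < $3,075,000 → not met
2. ride permit absent → not met
3. non-destructive testing 66 days ago vs limit 60 → not met
4. incident report forms absent → not met
5. third-party ride inspection 134 days ago vs limit 120 → not met
6. condition 'runs rides over 30 feet tall' holds; ride-specific liability coverage $1,000,000 < $1,075,000 → not met
7. height/weight restriction signage absent → not met
Not met: 7 of 7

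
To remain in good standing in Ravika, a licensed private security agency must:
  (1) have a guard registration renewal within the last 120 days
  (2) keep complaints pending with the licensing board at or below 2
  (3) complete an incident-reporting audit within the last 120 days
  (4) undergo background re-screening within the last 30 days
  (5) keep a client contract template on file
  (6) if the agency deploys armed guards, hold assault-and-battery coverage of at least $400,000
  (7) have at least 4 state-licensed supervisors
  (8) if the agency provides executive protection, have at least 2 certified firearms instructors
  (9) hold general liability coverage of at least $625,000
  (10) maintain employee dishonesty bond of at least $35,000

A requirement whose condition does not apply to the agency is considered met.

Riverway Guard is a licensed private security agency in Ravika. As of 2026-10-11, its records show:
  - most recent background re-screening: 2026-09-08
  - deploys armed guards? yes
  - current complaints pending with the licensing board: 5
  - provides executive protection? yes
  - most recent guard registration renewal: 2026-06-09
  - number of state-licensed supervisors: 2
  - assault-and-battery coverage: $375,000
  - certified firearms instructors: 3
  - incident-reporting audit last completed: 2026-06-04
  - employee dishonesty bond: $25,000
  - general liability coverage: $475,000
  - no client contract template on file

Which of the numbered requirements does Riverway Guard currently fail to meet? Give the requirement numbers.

1. guard registration renewal 124 days ago vs limit 120 → not met
2. complaints pending with the licensing board 5 > 2 → not met
3. incident-reporting audit 129 days ago vs limit 120 → not met
4. background re-screening 33 days ago vs limit 30 → not met
5. client contract template absent → not met
6. condition 'deploys armed guards' holds; assault-and-battery coverage $375,000 < $400,000 → not met
7. state-licensed supervisors 2 < 4 → not met
8. condition 'provides executive protection' holds; certified firearms instructors 3 ≥ 2 → met
9. general liability coverage $475,000 < $625,000 → not met
10. employee dishonesty bond $25,000 < $35,000 → not met
Not met: 1, 2, 3, 4, 5, 6, 7, 9, 10

1, 2, 3, 4, 5, 6, 7, 9, 10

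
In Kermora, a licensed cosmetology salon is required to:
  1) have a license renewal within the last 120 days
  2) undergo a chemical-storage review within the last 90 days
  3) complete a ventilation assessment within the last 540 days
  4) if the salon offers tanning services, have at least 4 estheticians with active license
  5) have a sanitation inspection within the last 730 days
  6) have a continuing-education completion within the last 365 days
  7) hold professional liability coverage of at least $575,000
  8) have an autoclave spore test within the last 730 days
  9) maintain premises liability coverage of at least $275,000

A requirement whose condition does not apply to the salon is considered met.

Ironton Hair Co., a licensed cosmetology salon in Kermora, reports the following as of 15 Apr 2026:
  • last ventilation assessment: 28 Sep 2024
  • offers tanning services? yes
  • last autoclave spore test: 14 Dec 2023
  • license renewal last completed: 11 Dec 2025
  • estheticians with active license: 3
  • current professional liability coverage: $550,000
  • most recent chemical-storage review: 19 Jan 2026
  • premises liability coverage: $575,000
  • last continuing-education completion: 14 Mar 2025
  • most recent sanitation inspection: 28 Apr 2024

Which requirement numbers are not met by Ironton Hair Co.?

1, 3, 4, 6, 7, 8

1. license renewal 125 days ago vs limit 120 → not met
2. chemical-storage review 86 days ago vs limit 90 → met
3. ventilation assessment 564 days ago vs limit 540 → not met
4. condition 'offers tanning services' holds; estheticians with active license 3 < 4 → not met
5. sanitation inspection 717 days ago vs limit 730 → met
6. continuing-education completion 397 days ago vs limit 365 → not met
7. professional liability coverage $550,000 < $575,000 → not met
8. autoclave spore test 853 days ago vs limit 730 → not met
9. premises liability coverage $575,000 ≥ $275,000 → met
Not met: 1, 3, 4, 6, 7, 8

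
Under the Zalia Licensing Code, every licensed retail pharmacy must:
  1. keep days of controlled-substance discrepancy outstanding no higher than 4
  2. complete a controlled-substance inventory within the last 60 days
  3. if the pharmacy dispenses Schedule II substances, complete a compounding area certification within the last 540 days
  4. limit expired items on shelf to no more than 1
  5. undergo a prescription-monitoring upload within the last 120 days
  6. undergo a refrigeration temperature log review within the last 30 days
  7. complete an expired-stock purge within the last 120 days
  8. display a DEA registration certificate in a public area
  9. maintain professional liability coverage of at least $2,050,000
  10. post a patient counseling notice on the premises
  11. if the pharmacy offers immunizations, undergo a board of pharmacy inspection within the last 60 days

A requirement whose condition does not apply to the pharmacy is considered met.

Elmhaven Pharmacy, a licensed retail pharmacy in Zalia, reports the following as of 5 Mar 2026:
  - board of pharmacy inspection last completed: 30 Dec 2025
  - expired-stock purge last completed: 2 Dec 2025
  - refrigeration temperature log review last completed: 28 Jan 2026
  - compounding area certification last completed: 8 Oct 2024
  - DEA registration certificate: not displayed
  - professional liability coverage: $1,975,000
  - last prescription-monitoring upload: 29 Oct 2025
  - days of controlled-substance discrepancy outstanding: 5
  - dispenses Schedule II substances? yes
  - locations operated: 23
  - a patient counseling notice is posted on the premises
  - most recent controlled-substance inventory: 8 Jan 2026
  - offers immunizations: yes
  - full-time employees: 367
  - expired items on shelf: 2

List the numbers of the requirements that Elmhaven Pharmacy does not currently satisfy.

1, 4, 5, 6, 8, 9, 11

1. days of controlled-substance discrepancy outstanding 5 > 4 → not met
2. controlled-substance inventory 56 days ago vs limit 60 → met
3. condition 'dispenses Schedule II substances' holds; compounding area certification 513 days ago vs limit 540 → met
4. expired items on shelf 2 > 1 → not met
5. prescription-monitoring upload 127 days ago vs limit 120 → not met
6. refrigeration temperature log review 36 days ago vs limit 30 → not met
7. expired-stock purge 93 days ago vs limit 120 → met
8. DEA registration certificate absent → not met
9. professional liability coverage $1,975,000 < $2,050,000 → not met
10. patient counseling notice present → met
11. condition 'offers immunizations' holds; board of pharmacy inspection 65 days ago vs limit 60 → not met
Not met: 1, 4, 5, 6, 8, 9, 11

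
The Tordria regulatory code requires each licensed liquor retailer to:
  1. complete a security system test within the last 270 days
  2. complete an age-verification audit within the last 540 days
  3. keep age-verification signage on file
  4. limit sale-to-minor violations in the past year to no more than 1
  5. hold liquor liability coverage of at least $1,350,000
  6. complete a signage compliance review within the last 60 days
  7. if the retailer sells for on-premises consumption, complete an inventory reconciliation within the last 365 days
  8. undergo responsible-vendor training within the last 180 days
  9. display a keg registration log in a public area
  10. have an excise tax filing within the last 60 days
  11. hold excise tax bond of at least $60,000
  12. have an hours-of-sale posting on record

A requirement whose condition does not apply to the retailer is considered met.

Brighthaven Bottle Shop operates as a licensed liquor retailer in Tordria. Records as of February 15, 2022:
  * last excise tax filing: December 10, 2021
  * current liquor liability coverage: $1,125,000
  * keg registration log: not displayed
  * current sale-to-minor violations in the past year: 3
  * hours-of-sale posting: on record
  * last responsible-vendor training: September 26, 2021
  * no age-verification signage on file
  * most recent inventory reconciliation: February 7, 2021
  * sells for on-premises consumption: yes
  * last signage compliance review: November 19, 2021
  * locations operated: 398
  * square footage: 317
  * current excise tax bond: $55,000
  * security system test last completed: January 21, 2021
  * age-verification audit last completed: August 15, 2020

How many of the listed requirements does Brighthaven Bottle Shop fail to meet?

1. security system test 390 days ago vs limit 270 → not met
2. age-verification audit 549 days ago vs limit 540 → not met
3. age-verification signage absent → not met
4. sale-to-minor violations in the past year 3 > 1 → not met
5. liquor liability coverage $1,125,000 < $1,350,000 → not met
6. signage compliance review 88 days ago vs limit 60 → not met
7. condition 'sells for on-premises consumption' holds; inventory reconciliation 373 days ago vs limit 365 → not met
8. responsible-vendor training 142 days ago vs limit 180 → met
9. keg registration log absent → not met
10. excise tax filing 67 days ago vs limit 60 → not met
11. excise tax bond $55,000 < $60,000 → not met
12. hours-of-sale posting present → met
Not met: 10 of 12

10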